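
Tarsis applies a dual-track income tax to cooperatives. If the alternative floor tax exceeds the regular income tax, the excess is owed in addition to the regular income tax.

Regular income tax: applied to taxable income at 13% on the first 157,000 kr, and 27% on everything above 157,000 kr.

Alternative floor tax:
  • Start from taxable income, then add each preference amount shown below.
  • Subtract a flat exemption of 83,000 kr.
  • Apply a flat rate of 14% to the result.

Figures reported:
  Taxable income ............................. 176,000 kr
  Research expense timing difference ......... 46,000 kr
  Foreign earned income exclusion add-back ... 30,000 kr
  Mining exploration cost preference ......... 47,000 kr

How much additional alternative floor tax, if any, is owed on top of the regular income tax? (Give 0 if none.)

Alternative floor tax:
  Adjusted income: 176,000 kr + 46,000 kr + 30,000 kr + 47,000 kr = 299,000 kr
  Less exemption 83,000 kr → base 216,000 kr
  216,000 kr × 14% = 30,240 kr

Regular income tax:
  157,000 kr × 13% = 20,410 kr
  19,000 kr × 27% = 5,130 kr
  → 25,540 kr

Excess of alternative floor tax over regular income tax: 30,240 kr − 25,540 kr = 4,700 kr.

4,700 kr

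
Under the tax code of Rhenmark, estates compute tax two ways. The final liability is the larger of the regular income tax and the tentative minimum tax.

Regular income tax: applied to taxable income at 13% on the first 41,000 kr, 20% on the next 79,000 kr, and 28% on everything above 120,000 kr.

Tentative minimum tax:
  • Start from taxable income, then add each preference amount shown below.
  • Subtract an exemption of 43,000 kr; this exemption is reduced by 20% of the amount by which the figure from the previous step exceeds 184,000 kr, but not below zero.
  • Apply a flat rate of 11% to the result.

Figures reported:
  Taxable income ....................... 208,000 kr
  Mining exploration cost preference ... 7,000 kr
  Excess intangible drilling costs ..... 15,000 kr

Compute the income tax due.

45,770 kr

Tentative minimum tax:
  Adjusted income: 208,000 kr + 7,000 kr + 15,000 kr = 230,000 kr
  Exemption: 43,000 kr − 20% × (230,000 kr − 184,000 kr) = 43,000 kr − 9,200 kr = 33,800 kr
  Base: 230,000 kr − 33,800 kr = 196,200 kr
  196,200 kr × 11% = 21,582 kr

Regular income tax:
  41,000 kr × 13% = 5,330 kr
  79,000 kr × 20% = 15,800 kr
  88,000 kr × 28% = 24,640 kr
  → 45,770 kr

45,770 kr > 21,582 kr, so the regular income tax governs.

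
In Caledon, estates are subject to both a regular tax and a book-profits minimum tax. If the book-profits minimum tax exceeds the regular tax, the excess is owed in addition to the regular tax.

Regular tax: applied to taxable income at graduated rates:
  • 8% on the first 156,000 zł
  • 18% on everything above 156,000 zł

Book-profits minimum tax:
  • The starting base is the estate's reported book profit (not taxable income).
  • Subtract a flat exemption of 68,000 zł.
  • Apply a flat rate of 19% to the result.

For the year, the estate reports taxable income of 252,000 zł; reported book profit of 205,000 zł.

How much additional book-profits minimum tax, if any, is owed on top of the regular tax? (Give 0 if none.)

Regular tax:
  156,000 zł × 8% = 12,480 zł
  96,000 zł × 18% = 17,280 zł
  → 29,760 zł

Book-profits minimum tax:
  Base (reported book profit): 205,000 zł
  Less exemption 68,000 zł → base 137,000 zł
  137,000 zł × 19% = 26,030 zł

26,030 zł ≤ 29,760 zł, so no add-on is due.

0 zł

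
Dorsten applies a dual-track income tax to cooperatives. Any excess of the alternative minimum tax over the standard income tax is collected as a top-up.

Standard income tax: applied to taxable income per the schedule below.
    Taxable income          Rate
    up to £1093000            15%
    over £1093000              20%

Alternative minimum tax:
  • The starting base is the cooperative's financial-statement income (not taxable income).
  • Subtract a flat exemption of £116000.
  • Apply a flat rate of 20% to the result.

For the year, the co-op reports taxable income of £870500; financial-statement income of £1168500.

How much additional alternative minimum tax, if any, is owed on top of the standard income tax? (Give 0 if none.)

£79925

Standard income tax:
  £870500 × 15% = £130575

Alternative minimum tax:
  Base (financial-statement income): £1168500
  Less exemption £116000 → base £1052500
  £1052500 × 20% = £210500

Excess of alternative minimum tax over standard income tax: £210500 − £130575 = £79925.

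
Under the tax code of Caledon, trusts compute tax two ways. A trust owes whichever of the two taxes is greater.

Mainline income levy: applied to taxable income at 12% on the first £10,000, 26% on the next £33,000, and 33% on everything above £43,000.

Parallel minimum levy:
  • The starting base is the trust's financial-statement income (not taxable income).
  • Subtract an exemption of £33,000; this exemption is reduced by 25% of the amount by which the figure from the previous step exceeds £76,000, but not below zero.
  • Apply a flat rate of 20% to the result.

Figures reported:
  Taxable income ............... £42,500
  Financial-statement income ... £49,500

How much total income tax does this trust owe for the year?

Parallel minimum levy:
  Base (financial-statement income): £49,500
  Exemption: £49,500 ≤ £76,000, so full £33,000 applies
  Base: £49,500 − £33,000 = £16,500
  £16,500 × 20% = £3,300

Mainline income levy:
  £10,000 × 12% = £1,200
  £32,500 × 26% = £8,450
  → £9,650

£9,650 > £3,300, so the mainline income levy governs.

£9,650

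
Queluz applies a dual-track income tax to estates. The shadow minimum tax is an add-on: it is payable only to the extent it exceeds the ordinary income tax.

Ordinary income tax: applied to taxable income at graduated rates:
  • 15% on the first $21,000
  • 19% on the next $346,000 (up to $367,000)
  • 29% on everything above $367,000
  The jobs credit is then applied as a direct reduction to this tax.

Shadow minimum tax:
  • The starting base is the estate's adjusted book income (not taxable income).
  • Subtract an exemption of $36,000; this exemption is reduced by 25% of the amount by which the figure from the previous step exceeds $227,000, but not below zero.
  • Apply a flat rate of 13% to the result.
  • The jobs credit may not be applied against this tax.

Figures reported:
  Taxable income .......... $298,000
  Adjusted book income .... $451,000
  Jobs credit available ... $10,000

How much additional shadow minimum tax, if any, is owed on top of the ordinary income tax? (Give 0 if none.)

Ordinary income tax:
  $21,000 × 15% = $3,150
  $277,000 × 19% = $52,630
  → $55,780
  Less jobs credit $10,000 → $45,780

Shadow minimum tax:
  Base (adjusted book income): $451,000
  Exemption: 25% × ($451,000 − $227,000) = $56,000 ≥ $36,000, so the exemption is fully phased out
  Base: $451,000 − $0 = $451,000
  $451,000 × 13% = $58,630

Excess of shadow minimum tax over ordinary income tax: $58,630 − $45,780 = $12,850.

$12,850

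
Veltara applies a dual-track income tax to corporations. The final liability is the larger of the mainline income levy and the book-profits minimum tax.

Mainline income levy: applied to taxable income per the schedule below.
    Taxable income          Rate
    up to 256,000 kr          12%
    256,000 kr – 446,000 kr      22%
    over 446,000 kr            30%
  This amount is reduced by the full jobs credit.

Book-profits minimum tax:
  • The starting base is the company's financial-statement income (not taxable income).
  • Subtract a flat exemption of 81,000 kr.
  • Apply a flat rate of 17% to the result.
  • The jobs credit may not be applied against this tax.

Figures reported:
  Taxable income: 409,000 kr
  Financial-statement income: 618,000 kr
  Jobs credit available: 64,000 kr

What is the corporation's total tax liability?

Mainline income levy:
  256,000 kr × 12% = 30,720 kr
  153,000 kr × 22% = 33,660 kr
  → 64,380 kr
  Less jobs credit 64,000 kr → 380 kr

Book-profits minimum tax:
  Base (financial-statement income): 618,000 kr
  Less exemption 81,000 kr → base 537,000 kr
  537,000 kr × 17% = 91,290 kr

91,290 kr > 380 kr, so the book-profits minimum tax is the binding amount.

91,290 kr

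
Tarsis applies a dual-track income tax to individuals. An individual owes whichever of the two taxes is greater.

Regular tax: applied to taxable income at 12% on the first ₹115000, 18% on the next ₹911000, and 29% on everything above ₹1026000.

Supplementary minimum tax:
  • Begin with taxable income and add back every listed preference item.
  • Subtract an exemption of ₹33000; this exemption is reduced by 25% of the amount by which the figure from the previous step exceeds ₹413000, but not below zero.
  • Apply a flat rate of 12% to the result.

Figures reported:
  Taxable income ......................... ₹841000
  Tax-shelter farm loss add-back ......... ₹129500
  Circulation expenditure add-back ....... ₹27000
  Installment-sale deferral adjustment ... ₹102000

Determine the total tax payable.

Regular tax:
  ₹115000 × 12% = ₹13800
  ₹726000 × 18% = ₹130680
  → ₹144480

Supplementary minimum tax:
  Adjusted income: ₹841000 + ₹129500 + ₹27000 + ₹102000 = ₹1099500
  Exemption: 25% × (₹1099500 − ₹413000) = ₹171625 ≥ ₹33000, so the exemption is fully phased out
  Base: ₹1099500 − ₹0 = ₹1099500
  ₹1099500 × 12% = ₹131940

₹144480 > ₹131940, so the regular tax governs.

₹144480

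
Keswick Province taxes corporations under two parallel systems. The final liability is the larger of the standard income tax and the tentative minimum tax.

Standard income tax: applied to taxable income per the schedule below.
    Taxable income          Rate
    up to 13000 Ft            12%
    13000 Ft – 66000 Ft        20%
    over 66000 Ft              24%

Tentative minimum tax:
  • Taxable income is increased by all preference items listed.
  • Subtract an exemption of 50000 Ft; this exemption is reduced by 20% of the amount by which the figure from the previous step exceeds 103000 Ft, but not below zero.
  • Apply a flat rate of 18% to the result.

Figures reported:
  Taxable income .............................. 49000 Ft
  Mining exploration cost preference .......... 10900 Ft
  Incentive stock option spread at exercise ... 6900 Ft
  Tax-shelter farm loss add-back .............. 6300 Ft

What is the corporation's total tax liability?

Standard income tax:
  13000 Ft × 12% = 1560 Ft
  36000 Ft × 20% = 7200 Ft
  → 8760 Ft

Tentative minimum tax:
  Adjusted income: 49000 Ft + 10900 Ft + 6900 Ft + 6300 Ft = 73100 Ft
  Exemption: 73100 Ft ≤ 103000 Ft, so full 50000 Ft applies
  Base: 73100 Ft − 50000 Ft = 23100 Ft
  23100 Ft × 18% = 4158 Ft

8760 Ft > 4158 Ft, so the standard income tax governs.

8760 Ft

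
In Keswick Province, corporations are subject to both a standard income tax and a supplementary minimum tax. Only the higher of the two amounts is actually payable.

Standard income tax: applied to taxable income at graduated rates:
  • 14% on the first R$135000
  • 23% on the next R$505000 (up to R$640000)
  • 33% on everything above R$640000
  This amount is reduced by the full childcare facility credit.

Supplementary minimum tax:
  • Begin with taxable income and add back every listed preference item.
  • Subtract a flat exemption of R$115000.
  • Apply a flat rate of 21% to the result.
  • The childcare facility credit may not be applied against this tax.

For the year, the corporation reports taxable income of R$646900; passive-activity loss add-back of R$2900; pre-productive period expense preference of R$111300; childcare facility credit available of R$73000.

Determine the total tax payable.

R$135681

Supplementary minimum tax:
  Adjusted income: R$646900 + R$2900 + R$111300 = R$761100
  Less exemption R$115000 → base R$646100
  R$646100 × 21% = R$135681

Standard income tax:
  R$135000 × 14% = R$18900
  R$505000 × 23% = R$116150
  R$6900 × 33% = R$2277
  → R$137327
  Less childcare facility credit R$73000 → R$64327

R$135681 > R$64327, so the supplementary minimum tax is the binding amount.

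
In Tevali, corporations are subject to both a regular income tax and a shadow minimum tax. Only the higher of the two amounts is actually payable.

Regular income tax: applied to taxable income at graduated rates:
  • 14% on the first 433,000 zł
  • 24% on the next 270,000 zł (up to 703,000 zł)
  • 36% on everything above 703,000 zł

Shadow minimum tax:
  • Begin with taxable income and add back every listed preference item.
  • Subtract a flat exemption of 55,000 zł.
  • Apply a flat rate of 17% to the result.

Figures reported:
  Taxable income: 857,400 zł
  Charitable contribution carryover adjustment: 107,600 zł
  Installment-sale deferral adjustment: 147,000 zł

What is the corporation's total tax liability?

181,004 zł

Shadow minimum tax:
  Adjusted income: 857,400 zł + 107,600 zł + 147,000 zł = 1,112,000 zł
  Less exemption 55,000 zł → base 1,057,000 zł
  1,057,000 zł × 17% = 179,690 zł

Regular income tax:
  433,000 zł × 14% = 60,620 zł
  270,000 zł × 24% = 64,800 zł
  154,400 zł × 36% = 55,584 zł
  → 181,004 zł

181,004 zł > 179,690 zł, so the regular income tax governs.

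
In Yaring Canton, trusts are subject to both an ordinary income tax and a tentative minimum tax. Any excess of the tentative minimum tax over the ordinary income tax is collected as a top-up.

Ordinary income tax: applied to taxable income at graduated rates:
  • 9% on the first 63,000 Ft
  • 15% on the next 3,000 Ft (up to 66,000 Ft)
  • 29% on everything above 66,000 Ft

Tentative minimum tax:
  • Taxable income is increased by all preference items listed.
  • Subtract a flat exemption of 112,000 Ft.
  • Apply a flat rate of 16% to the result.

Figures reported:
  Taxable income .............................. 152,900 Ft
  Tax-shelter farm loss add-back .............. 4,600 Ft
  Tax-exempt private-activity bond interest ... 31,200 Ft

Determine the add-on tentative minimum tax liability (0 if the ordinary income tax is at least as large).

Tentative minimum tax:
  Adjusted income: 152,900 Ft + 4,600 Ft + 31,200 Ft = 188,700 Ft
  Less exemption 112,000 Ft → base 76,700 Ft
  76,700 Ft × 16% = 12,272 Ft

Ordinary income tax:
  63,000 Ft × 9% = 5,670 Ft
  3,000 Ft × 15% = 450 Ft
  86,900 Ft × 29% = 25,201 Ft
  → 31,321 Ft

12,272 Ft ≤ 31,321 Ft, so no add-on is due.

0 Ft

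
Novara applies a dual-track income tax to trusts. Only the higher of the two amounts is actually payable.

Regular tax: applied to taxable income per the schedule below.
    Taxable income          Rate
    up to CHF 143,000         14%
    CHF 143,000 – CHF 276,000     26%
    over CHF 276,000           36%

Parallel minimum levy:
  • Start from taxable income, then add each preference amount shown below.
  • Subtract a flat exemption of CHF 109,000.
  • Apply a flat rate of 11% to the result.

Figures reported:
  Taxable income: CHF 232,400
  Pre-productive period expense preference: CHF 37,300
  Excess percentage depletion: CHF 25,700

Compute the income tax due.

CHF 43,264

Parallel minimum levy:
  Adjusted income: CHF 232,400 + CHF 37,300 + CHF 25,700 = CHF 295,400
  Less exemption CHF 109,000 → base CHF 186,400
  CHF 186,400 × 11% = CHF 20,504

Regular tax:
  CHF 143,000 × 14% = CHF 20,020
  CHF 89,400 × 26% = CHF 23,244
  → CHF 43,264

CHF 43,264 > CHF 20,504, so the regular tax governs.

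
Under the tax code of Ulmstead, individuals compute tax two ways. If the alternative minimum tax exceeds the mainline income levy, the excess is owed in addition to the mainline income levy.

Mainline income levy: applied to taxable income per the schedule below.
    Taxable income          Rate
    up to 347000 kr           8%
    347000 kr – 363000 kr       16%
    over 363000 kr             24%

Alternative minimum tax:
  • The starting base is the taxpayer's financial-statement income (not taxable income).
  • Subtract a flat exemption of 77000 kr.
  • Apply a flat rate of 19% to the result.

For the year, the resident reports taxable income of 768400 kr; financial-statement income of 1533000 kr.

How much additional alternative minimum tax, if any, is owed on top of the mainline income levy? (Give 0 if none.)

149024 kr

Alternative minimum tax:
  Base (financial-statement income): 1533000 kr
  Less exemption 77000 kr → base 1456000 kr
  1456000 kr × 19% = 276640 kr

Mainline income levy:
  347000 kr × 8% = 27760 kr
  16000 kr × 16% = 2560 kr
  405400 kr × 24% = 97296 kr
  → 127616 kr

Excess of alternative minimum tax over mainline income levy: 276640 kr − 127616 kr = 149024 kr.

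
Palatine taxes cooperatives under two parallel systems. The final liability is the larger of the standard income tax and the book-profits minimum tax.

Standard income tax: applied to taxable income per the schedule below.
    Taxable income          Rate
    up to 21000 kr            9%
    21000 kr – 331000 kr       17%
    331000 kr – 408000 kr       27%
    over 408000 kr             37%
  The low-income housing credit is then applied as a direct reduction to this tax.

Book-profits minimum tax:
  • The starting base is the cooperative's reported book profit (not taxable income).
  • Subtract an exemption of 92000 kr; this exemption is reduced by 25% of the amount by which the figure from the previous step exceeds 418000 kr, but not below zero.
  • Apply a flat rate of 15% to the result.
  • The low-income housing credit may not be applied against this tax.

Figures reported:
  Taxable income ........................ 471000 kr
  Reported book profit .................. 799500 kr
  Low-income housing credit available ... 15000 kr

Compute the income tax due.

119925 kr

Standard income tax:
  21000 kr × 9% = 1890 kr
  310000 kr × 17% = 52700 kr
  77000 kr × 27% = 20790 kr
  63000 kr × 37% = 23310 kr
  → 98690 kr
  Less low-income housing credit 15000 kr → 83690 kr

Book-profits minimum tax:
  Base (reported book profit): 799500 kr
  Exemption: 25% × (799500 kr − 418000 kr) = 95375 kr ≥ 92000 kr, so the exemption is fully phased out
  Base: 799500 kr − 0 kr = 799500 kr
  799500 kr × 15% = 119925 kr

119925 kr > 83690 kr, so the book-profits minimum tax is the binding amount.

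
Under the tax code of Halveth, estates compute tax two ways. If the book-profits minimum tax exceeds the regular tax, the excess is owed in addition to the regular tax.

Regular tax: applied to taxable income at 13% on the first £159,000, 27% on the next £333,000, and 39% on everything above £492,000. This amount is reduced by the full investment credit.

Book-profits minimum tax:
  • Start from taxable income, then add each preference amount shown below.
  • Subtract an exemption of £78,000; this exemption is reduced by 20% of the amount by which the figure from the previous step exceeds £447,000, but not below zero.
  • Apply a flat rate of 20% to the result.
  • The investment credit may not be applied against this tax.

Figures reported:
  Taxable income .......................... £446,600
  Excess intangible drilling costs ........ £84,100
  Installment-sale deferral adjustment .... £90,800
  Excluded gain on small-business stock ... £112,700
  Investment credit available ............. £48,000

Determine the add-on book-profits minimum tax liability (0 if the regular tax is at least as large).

£92,406

Regular tax:
  £159,000 × 13% = £20,670
  £287,600 × 27% = £77,652
  → £98,322
  Less investment credit £48,000 → £50,322

Book-profits minimum tax:
  Adjusted income: £446,600 + £84,100 + £90,800 + £112,700 = £734,200
  Exemption: £78,000 − 20% × (£734,200 − £447,000) = £78,000 − £57,440 = £20,560
  Base: £734,200 − £20,560 = £713,640
  £713,640 × 20% = £142,728

Excess of book-profits minimum tax over regular tax: £142,728 − £50,322 = £92,406.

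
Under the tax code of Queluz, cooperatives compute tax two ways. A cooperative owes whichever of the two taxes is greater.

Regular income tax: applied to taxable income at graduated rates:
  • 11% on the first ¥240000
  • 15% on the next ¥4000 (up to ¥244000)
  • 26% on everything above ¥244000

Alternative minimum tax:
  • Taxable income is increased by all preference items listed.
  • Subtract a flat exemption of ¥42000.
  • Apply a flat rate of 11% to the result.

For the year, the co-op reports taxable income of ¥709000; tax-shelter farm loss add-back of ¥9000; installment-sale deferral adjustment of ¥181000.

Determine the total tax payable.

¥147900

Regular income tax:
  ¥240000 × 11% = ¥26400
  ¥4000 × 15% = ¥600
  ¥465000 × 26% = ¥120900
  → ¥147900

Alternative minimum tax:
  Adjusted income: ¥709000 + ¥9000 + ¥181000 = ¥899000
  Less exemption ¥42000 → base ¥857000
  ¥857000 × 11% = ¥94270

¥147900 > ¥94270, so the regular income tax governs.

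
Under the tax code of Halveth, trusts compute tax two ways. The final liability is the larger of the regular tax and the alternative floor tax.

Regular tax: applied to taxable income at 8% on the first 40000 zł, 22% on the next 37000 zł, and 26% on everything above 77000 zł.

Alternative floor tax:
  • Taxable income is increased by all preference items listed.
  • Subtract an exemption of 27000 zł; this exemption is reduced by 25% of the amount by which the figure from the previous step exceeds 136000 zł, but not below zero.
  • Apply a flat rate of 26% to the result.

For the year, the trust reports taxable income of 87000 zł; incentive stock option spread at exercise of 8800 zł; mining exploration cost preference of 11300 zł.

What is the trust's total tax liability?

Alternative floor tax:
  Adjusted income: 87000 zł + 8800 zł + 11300 zł = 107100 zł
  Exemption: 107100 zł ≤ 136000 zł, so full 27000 zł applies
  Base: 107100 zł − 27000 zł = 80100 zł
  80100 zł × 26% = 20826 zł

Regular tax:
  40000 zł × 8% = 3200 zł
  37000 zł × 22% = 8140 zł
  10000 zł × 26% = 2600 zł
  → 13940 zł

20826 zł > 13940 zł, so the alternative floor tax is the binding amount.

20826 zł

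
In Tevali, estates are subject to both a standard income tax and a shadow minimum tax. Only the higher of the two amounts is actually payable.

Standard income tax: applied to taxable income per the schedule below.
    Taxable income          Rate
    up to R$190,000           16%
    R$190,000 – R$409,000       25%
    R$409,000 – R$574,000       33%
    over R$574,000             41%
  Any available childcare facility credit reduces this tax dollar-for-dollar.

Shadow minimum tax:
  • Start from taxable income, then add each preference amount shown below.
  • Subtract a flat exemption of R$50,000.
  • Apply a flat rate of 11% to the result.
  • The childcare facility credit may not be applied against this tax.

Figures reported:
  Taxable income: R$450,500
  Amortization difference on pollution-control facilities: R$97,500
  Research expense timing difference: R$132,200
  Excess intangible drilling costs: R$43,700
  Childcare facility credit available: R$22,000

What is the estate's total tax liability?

Standard income tax:
  R$190,000 × 16% = R$30,400
  R$219,000 × 25% = R$54,750
  R$41,500 × 33% = R$13,695
  → R$98,845
  Less childcare facility credit R$22,000 → R$76,845

Shadow minimum tax:
  Adjusted income: R$450,500 + R$97,500 + R$132,200 + R$43,700 = R$723,900
  Less exemption R$50,000 → base R$673,900
  R$673,900 × 11% = R$74,129

R$76,845 > R$74,129, so the standard income tax governs.

R$76,845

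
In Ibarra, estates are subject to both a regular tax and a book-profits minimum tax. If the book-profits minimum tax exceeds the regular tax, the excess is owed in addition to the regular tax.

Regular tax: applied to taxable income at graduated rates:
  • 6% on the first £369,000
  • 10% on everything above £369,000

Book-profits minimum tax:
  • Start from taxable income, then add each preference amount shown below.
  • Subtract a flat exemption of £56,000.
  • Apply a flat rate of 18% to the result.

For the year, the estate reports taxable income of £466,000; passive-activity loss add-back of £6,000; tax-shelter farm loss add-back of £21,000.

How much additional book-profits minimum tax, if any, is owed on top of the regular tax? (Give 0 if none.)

Regular tax:
  £369,000 × 6% = £22,140
  £97,000 × 10% = £9,700
  → £31,840

Book-profits minimum tax:
  Adjusted income: £466,000 + £6,000 + £21,000 = £493,000
  Less exemption £56,000 → base £437,000
  £437,000 × 18% = £78,660

Excess of book-profits minimum tax over regular tax: £78,660 − £31,840 = £46,820.

£46,820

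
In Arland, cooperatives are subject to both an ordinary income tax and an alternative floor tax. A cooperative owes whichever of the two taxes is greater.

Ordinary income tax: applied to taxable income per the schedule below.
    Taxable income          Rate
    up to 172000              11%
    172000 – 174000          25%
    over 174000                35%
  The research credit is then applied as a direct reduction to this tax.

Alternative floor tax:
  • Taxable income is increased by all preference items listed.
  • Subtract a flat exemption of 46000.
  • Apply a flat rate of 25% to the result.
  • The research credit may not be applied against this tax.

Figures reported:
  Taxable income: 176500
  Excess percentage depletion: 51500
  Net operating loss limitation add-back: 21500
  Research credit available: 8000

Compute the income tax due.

Ordinary income tax:
  172000 × 11% = 18920
  2000 × 25% = 500
  2500 × 35% = 875
  → 20295
  Less research credit 8000 → 12295

Alternative floor tax:
  Adjusted income: 176500 + 51500 + 21500 = 249500
  Less exemption 46000 → base 203500
  203500 × 25% = 50875

50875 > 12295, so the alternative floor tax is the binding amount.

50875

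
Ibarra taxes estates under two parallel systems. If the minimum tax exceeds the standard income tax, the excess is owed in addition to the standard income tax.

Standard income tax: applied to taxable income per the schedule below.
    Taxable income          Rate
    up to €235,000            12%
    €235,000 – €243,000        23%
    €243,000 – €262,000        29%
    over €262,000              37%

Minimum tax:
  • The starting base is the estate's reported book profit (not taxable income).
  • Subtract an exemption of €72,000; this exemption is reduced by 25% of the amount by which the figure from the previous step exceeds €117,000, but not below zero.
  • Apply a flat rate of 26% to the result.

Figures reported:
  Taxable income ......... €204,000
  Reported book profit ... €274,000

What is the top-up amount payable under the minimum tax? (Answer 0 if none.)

Standard income tax:
  €204,000 × 12% = €24,480

Minimum tax:
  Base (reported book profit): €274,000
  Exemption: €72,000 − 25% × (€274,000 − €117,000) = €72,000 − €39,250 = €32,750
  Base: €274,000 − €32,750 = €241,250
  €241,250 × 26% = €62,725

Excess of minimum tax over standard income tax: €62,725 − €24,480 = €38,245.

€38,245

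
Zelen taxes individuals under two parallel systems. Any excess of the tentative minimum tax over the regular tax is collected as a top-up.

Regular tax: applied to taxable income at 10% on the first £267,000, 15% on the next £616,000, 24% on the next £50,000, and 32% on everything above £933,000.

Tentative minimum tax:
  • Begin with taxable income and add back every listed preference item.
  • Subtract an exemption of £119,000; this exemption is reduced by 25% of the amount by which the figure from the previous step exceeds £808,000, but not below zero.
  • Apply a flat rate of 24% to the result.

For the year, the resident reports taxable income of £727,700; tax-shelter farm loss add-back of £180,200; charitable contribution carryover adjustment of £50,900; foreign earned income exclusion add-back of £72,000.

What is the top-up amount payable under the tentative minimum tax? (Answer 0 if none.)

Regular tax:
  £267,000 × 10% = £26,700
  £460,700 × 15% = £69,105
  → £95,805

Tentative minimum tax:
  Adjusted income: £727,700 + £180,200 + £50,900 + £72,000 = £1,030,800
  Exemption: £119,000 − 25% × (£1,030,800 − £808,000) = £119,000 − £55,700 = £63,300
  Base: £1,030,800 − £63,300 = £967,500
  £967,500 × 24% = £232,200

Excess of tentative minimum tax over regular tax: £232,200 − £95,805 = £136,395.

£136,395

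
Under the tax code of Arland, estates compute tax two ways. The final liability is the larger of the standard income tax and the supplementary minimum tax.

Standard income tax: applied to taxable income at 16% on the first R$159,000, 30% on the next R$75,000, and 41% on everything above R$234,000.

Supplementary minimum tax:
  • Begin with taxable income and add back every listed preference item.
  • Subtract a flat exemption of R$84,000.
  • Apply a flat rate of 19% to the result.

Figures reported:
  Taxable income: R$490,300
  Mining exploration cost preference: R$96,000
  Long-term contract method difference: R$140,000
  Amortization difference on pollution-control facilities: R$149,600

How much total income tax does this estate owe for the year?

Supplementary minimum tax:
  Adjusted income: R$490,300 + R$96,000 + R$140,000 + R$149,600 = R$875,900
  Less exemption R$84,000 → base R$791,900
  R$791,900 × 19% = R$150,461

Standard income tax:
  R$159,000 × 16% = R$25,440
  R$75,000 × 30% = R$22,500
  R$256,300 × 41% = R$105,083
  → R$153,023

R$153,023 > R$150,461, so the standard income tax governs.

R$153,023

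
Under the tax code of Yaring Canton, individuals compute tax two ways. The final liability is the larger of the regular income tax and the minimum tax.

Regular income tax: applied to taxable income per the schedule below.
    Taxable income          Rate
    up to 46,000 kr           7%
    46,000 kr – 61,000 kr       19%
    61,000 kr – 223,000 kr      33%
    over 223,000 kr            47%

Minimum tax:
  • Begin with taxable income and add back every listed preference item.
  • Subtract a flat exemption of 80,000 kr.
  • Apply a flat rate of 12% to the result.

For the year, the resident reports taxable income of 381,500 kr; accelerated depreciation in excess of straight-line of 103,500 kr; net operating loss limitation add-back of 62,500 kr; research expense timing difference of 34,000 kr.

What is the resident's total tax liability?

134,025 kr

Minimum tax:
  Adjusted income: 381,500 kr + 103,500 kr + 62,500 kr + 34,000 kr = 581,500 kr
  Less exemption 80,000 kr → base 501,500 kr
  501,500 kr × 12% = 60,180 kr

Regular income tax:
  46,000 kr × 7% = 3,220 kr
  15,000 kr × 19% = 2,850 kr
  162,000 kr × 33% = 53,460 kr
  158,500 kr × 47% = 74,495 kr
  → 134,025 kr

134,025 kr > 60,180 kr, so the regular income tax governs.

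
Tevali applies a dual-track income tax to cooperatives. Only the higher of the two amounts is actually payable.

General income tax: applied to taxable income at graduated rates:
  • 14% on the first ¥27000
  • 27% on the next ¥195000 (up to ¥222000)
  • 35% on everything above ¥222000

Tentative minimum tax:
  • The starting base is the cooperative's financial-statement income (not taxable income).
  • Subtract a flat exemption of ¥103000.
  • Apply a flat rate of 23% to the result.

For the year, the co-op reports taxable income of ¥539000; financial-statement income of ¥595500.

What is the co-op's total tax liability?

¥167380

Tentative minimum tax:
  Base (financial-statement income): ¥595500
  Less exemption ¥103000 → base ¥492500
  ¥492500 × 23% = ¥113275

General income tax:
  ¥27000 × 14% = ¥3780
  ¥195000 × 27% = ¥52650
  ¥317000 × 35% = ¥110950
  → ¥167380

¥167380 > ¥113275, so the general income tax governs.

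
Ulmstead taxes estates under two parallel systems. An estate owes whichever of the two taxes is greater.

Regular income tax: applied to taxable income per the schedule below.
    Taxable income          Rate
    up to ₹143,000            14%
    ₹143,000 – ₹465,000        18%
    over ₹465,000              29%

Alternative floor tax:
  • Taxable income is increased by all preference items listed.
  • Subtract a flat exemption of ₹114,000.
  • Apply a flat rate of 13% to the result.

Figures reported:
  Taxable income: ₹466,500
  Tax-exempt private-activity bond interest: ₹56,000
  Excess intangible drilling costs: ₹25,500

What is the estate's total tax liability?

Alternative floor tax:
  Adjusted income: ₹466,500 + ₹56,000 + ₹25,500 = ₹548,000
  Less exemption ₹114,000 → base ₹434,000
  ₹434,000 × 13% = ₹56,420

Regular income tax:
  ₹143,000 × 14% = ₹20,020
  ₹322,000 × 18% = ₹57,960
  ₹1,500 × 29% = ₹435
  → ₹78,415

₹78,415 > ₹56,420, so the regular income tax governs.

₹78,415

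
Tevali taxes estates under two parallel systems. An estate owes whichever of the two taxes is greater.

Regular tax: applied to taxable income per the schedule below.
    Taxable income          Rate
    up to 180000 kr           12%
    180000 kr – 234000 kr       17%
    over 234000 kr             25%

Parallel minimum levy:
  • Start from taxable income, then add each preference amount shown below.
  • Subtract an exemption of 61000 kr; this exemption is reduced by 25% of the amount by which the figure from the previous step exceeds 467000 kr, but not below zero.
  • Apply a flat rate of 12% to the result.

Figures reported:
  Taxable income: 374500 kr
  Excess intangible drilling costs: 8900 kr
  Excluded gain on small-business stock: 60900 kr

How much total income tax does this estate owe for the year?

Regular tax:
  180000 kr × 12% = 21600 kr
  54000 kr × 17% = 9180 kr
  140500 kr × 25% = 35125 kr
  → 65905 kr

Parallel minimum levy:
  Adjusted income: 374500 kr + 8900 kr + 60900 kr = 444300 kr
  Exemption: 444300 kr ≤ 467000 kr, so full 61000 kr applies
  Base: 444300 kr − 61000 kr = 383300 kr
  383300 kr × 12% = 45996 kr

65905 kr > 45996 kr, so the regular tax governs.

65905 kr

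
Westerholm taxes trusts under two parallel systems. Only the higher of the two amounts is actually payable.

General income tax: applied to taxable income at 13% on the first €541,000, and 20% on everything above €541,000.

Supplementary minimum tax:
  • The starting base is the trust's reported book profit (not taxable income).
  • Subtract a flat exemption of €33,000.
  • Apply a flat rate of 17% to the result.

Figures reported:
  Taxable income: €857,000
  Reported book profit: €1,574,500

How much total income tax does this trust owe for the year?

General income tax:
  €541,000 × 13% = €70,330
  €316,000 × 20% = €63,200
  → €133,530

Supplementary minimum tax:
  Base (reported book profit): €1,574,500
  Less exemption €33,000 → base €1,541,500
  €1,541,500 × 17% = €262,055

€262,055 > €133,530, so the supplementary minimum tax is the binding amount.

€262,055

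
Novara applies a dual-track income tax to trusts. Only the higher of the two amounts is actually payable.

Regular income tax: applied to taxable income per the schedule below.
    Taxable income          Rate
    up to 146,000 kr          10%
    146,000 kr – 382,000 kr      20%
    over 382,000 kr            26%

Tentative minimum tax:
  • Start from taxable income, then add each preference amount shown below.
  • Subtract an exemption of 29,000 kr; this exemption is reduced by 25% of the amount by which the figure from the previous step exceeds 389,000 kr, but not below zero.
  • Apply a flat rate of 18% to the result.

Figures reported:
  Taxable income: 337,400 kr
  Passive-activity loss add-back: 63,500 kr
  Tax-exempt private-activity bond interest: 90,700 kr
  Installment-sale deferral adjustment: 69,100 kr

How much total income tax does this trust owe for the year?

100,926 kr

Regular income tax:
  146,000 kr × 10% = 14,600 kr
  191,400 kr × 20% = 38,280 kr
  → 52,880 kr

Tentative minimum tax:
  Adjusted income: 337,400 kr + 63,500 kr + 90,700 kr + 69,100 kr = 560,700 kr
  Exemption: 25% × (560,700 kr − 389,000 kr) = 42,925 kr ≥ 29,000 kr, so the exemption is fully phased out
  Base: 560,700 kr − 0 kr = 560,700 kr
  560,700 kr × 18% = 100,926 kr

100,926 kr > 52,880 kr, so the tentative minimum tax is the binding amount.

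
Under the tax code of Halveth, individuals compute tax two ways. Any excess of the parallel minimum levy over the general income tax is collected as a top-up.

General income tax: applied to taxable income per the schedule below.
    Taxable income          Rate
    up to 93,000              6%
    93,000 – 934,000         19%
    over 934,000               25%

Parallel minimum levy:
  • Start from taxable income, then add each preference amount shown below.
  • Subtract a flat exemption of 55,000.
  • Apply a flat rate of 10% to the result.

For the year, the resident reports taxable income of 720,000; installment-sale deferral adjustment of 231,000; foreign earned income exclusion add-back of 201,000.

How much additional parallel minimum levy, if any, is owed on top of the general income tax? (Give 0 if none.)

Parallel minimum levy:
  Adjusted income: 720,000 + 231,000 + 201,000 = 1,152,000
  Less exemption 55,000 → base 1,097,000
  1,097,000 × 10% = 109,700

General income tax:
  93,000 × 6% = 5,580
  627,000 × 19% = 119,130
  → 124,710

109,700 ≤ 124,710, so no add-on is due.

0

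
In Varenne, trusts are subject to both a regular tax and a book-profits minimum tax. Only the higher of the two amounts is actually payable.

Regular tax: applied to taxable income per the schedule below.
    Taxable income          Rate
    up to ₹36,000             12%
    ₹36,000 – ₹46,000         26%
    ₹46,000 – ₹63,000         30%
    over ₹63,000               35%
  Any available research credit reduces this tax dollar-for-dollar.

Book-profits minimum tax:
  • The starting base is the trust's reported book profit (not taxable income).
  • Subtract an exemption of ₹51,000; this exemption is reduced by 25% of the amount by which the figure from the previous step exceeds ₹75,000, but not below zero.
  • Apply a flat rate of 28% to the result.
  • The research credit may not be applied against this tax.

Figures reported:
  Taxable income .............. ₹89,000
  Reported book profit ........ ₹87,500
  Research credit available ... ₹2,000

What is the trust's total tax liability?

Book-profits minimum tax:
  Base (reported book profit): ₹87,500
  Exemption: ₹51,000 − 25% × (₹87,500 − ₹75,000) = ₹51,000 − ₹3,125 = ₹47,875
  Base: ₹87,500 − ₹47,875 = ₹39,625
  ₹39,625 × 28% = ₹11,095

Regular tax:
  ₹36,000 × 12% = ₹4,320
  ₹10,000 × 26% = ₹2,600
  ₹17,000 × 30% = ₹5,100
  ₹26,000 × 35% = ₹9,100
  → ₹21,120
  Less research credit ₹2,000 → ₹19,120

₹19,120 > ₹11,095, so the regular tax governs.

₹19,120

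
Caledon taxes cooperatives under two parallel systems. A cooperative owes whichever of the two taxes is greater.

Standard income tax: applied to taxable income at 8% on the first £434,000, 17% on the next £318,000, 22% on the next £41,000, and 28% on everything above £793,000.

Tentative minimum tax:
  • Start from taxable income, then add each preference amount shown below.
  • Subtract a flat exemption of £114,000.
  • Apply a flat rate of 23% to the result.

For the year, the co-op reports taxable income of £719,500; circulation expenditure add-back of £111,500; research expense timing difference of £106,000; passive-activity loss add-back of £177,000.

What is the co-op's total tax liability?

£230,000

Standard income tax:
  £434,000 × 8% = £34,720
  £285,500 × 17% = £48,535
  → £83,255

Tentative minimum tax:
  Adjusted income: £719,500 + £111,500 + £106,000 + £177,000 = £1,114,000
  Less exemption £114,000 → base £1,000,000
  £1,000,000 × 23% = £230,000

£230,000 > £83,255, so the tentative minimum tax is the binding amount.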